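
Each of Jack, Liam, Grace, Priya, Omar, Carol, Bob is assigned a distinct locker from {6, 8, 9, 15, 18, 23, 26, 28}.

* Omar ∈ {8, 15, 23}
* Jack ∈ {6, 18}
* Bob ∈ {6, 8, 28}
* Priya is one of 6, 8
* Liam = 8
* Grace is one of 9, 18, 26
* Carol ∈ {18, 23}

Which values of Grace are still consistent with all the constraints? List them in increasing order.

9, 26

Liam's domain is down to {8}, so Liam = 8. So Priya, Omar, Bob can't be 8.
Priya's domain is down to {6}, so Priya = 6. Remove 6 from Jack, Bob.
Bob has just one choice, so Bob = 28.
That leaves Jack = 18. Strike 18 from Grace, Carol.
Carol's domain is down to {23}, so Carol = 23. Eliminate 23 elsewhere: Omar.
Omar must be 15 (only option left).
No further eliminations apply; Grace can still be any of 9, 26.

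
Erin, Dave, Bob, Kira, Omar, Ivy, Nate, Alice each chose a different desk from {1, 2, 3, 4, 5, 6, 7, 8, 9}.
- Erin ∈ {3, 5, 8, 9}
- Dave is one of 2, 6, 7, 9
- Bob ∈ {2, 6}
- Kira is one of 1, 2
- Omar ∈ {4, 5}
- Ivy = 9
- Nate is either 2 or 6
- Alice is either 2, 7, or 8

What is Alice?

Ivy's domain is down to {9}, so Ivy = 9. Remove 9 from Erin, Dave.
Bob and Nate between them cover only {2, 6} — a naked pair. Remove those values from Dave, Kira, Alice.
Dave's domain is down to {7}, so Dave = 7. Strike 7 from Alice.
So Alice = 8.

8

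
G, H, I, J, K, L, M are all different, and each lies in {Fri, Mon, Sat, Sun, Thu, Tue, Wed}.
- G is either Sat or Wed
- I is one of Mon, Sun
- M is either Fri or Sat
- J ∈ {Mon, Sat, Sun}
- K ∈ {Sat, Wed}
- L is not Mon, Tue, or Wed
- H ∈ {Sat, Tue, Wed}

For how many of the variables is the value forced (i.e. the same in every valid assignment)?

3

The 7 variables together cover exactly {Fri, Mon, Sat, Sun, Thu, Tue, Wed} — 7 values for 7 variables — and Thu appears only in L's list, so L = Thu.
The 6 still-open variables together cover exactly {Fri, Mon, Sat, Sun, Tue, Wed} — 6 values for 6 variables — and Fri appears only in M's list, so M = Fri.
The 5 still-open variables together cover exactly {Mon, Sat, Sun, Tue, Wed} — 5 values for 5 variables — and Tue appears only in H's list, so H = Tue.
The 2 variables G and K are confined to {Sat, Wed}, which locks those values in; drop them from J.
Determined: H=Tue, L=Thu, M=Fri. The other variables each still have more than one consistent value. That makes 3.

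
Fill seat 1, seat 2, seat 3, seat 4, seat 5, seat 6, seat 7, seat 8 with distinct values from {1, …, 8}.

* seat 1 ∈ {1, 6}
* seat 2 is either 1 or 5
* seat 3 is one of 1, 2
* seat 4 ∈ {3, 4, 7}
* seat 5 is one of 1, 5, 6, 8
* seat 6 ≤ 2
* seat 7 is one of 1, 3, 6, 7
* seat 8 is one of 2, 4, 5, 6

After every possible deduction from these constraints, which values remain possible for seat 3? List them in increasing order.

1, 2

Among the 8 variables, 8 fits only seat 5 (and all 8 values in {1, 2, 3, 4, 5, 6, 7, 8} must be used), so seat 5 = 8.
The 2 variables seat 3 and seat 6 are confined to {1, 2}, which locks those values in; drop them from seat 1, seat 2, seat 7, seat 8.
seat 1 has just one choice, so seat 1 = 6. So seat 7, seat 8 can't be 6.
seat 2 has just one choice, so seat 2 = 5. So seat 8 can't be 5.
That leaves seat 8 = 4. Strike 4 from seat 4.
No further eliminations apply; seat 3 can still be any of 1, 2.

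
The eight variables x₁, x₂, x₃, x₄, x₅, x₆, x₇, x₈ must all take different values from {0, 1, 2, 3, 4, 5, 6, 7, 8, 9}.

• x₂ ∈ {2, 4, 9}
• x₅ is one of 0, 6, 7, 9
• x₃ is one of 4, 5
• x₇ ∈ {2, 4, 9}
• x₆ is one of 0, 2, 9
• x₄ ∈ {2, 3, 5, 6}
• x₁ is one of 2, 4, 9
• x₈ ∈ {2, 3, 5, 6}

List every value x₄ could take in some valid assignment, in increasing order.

3, 6

The 8 variables together cover exactly {0, 2, 3, 4, 5, 6, 7, 9} — 8 values for 8 variables — and 7 appears only in x₅'s list, so x₅ = 7.
The 7 still-open variables draw from only 7 values {0, 2, 3, 4, 5, 6, 9}, so each is used; only x₆ can be 0, hence x₆ = 0.
The 3 variables x₁, x₂, x₇ are confined to {2, 4, 9}, which locks those values in; drop them from x₃, x₄, x₈.
x₃'s domain is down to {5}, so x₃ = 5. So x₄, x₈ can't be 5.
No further eliminations apply; x₄ can still be any of 3, 6.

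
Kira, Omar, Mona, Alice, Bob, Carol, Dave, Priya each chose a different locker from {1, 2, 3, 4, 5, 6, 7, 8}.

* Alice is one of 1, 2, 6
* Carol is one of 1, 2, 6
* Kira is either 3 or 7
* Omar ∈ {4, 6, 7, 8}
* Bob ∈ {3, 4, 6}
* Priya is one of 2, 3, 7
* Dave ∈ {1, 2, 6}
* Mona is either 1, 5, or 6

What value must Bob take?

The 8 variables draw from only 8 values {1, 2, 3, 4, 5, 6, 7, 8}, so each is used; only Mona can be 5, hence Mona = 5.
The 7 still-open variables together cover exactly {1, 2, 3, 4, 6, 7, 8} — 7 values for 7 variables — and 8 appears only in Omar's list, so Omar = 8.
The 6 still-open variables together cover exactly {1, 2, 3, 4, 6, 7} — 6 values for 6 variables — and 4 appears only in Bob's list, so Bob = 4.

4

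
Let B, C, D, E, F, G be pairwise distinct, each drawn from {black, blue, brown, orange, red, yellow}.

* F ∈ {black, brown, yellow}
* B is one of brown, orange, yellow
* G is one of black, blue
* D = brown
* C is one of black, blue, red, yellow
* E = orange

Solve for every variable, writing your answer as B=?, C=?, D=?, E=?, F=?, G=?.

D's domain is down to {brown}, so D = brown. Strike brown from B, F.
E must be orange (only option left). Strike orange from B.
B must be yellow (only option left). So C, F can't be yellow.
F's domain is down to {black}, so F = black. So C, G can't be black.
G's domain is down to {blue}, so G = blue. Strike blue from C.
C must be red (only option left).

B=yellow, C=red, D=brown, E=orange, F=black, G=blue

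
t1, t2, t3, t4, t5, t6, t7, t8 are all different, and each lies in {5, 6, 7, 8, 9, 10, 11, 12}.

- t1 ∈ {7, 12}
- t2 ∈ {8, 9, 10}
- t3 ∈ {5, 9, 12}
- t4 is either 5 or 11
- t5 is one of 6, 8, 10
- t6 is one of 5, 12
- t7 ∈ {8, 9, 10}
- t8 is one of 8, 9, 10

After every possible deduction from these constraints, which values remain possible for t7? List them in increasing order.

8, 9, 10

The 8 variables together cover exactly {5, 6, 7, 8, 9, 10, 11, 12} — 8 values for 8 variables — and 6 appears only in t5's list, so t5 = 6.
The 7 still-open variables draw from only 7 values {5, 7, 8, 9, 10, 11, 12}, so each is used; only t1 can be 7, hence t1 = 7.
Among the 6 still-open variables, 11 fits only t4 (and all 6 values in {5, 8, 9, 10, 11, 12} must be used), so t4 = 11.
t2, t7, t8 between them cover only {8, 9, 10} — a naked triple. Remove those values from t3.
No further eliminations apply; t7 can still be any of 8, 9, 10.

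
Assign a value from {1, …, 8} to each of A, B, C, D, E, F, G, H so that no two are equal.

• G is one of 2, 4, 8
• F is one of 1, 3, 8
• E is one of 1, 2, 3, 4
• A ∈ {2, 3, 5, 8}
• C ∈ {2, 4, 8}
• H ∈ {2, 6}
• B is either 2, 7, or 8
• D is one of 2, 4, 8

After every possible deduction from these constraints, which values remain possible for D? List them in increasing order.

Among the 8 variables, 5 fits only A (and all 8 values in {1, 2, 3, 4, 5, 6, 7, 8} must be used), so A = 5.
The 7 still-open variables together cover exactly {1, 2, 3, 4, 6, 7, 8} — 7 values for 7 variables — and 6 appears only in H's list, so H = 6.
Among the 6 still-open variables, 7 fits only B (and all 6 values in {1, 2, 3, 4, 7, 8} must be used), so B = 7.
C, D, G share exactly the 3 values {2, 4, 8}; by pigeonhole those values go to them, so strike 2, 4, 8 from E, F.
No further eliminations apply; D can still be any of 2, 4, 8.

2, 4, 8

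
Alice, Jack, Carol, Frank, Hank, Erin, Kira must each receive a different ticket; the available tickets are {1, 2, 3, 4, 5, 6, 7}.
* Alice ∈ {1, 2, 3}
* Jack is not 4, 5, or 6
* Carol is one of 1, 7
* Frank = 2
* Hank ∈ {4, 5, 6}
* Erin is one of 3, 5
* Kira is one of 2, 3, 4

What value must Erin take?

Frank must be 2 (only option left). Strike 2 from Alice, Jack, Kira.
Among the 6 still-open variables, 6 fits only Hank (and all 6 values in {1, 3, 4, 5, 6, 7} must be used), so Hank = 6.
Among the 5 still-open variables, 4 fits only Kira (and all 5 values in {1, 3, 4, 5, 7} must be used), so Kira = 4.
Among the 4 still-open variables, 5 fits only Erin (and all 4 values in {1, 3, 5, 7} must be used), so Erin = 5.

5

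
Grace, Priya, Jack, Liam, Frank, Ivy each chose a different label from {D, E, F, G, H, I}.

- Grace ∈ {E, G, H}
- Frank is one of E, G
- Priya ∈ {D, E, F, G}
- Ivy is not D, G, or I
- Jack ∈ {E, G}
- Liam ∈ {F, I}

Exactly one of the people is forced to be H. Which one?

Grace

Among the 6 variables, D fits only Priya (and all 6 values in {D, E, F, G, H, I} must be used), so Priya = D.
Among the 5 still-open variables, I fits only Liam (and all 5 values in {E, F, G, H, I} must be used), so Liam = I.
The 4 still-open variables draw from only 4 values {E, F, G, H}, so each is used; only Ivy can be F, hence Ivy = F.
The 3 still-open variables draw from only 3 values {E, G, H}, so each is used; only Grace can be H, hence Grace = H.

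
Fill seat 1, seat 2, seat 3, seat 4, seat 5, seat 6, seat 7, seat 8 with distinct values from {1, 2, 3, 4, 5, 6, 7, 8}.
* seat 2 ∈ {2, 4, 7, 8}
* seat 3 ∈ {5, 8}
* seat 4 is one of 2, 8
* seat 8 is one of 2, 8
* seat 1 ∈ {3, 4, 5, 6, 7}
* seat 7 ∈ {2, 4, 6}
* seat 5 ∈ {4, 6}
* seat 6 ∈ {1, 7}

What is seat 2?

The 8 variables together cover exactly {1, 2, 3, 4, 5, 6, 7, 8} — 8 values for 8 variables — and 1 appears only in seat 6's list, so seat 6 = 1.
The 7 still-open variables together cover exactly {2, 3, 4, 5, 6, 7, 8} — 7 values for 7 variables — and 3 appears only in seat 1's list, so seat 1 = 3.
Among the 6 still-open variables, 5 fits only seat 3 (and all 6 values in {2, 4, 5, 6, 7, 8} must be used), so seat 3 = 5.
Among the 5 still-open variables, 7 fits only seat 2 (and all 5 values in {2, 4, 6, 7, 8} must be used), so seat 2 = 7.

7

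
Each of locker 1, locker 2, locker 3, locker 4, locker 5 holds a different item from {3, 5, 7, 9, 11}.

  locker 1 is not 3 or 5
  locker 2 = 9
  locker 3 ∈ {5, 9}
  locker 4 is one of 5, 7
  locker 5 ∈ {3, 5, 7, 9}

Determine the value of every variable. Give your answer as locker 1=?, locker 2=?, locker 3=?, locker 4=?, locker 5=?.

locker 2 must be 9 (only option left). Strike 9 from locker 1, locker 3, locker 5.
locker 3 must be 5 (only option left). Remove 5 from locker 4, locker 5.
locker 4 has just one choice, so locker 4 = 7. So locker 1, locker 5 can't be 7.
locker 5 must be 3 (only option left).
locker 1 must be 11 (only option left).

locker 1=11, locker 2=9, locker 3=5, locker 4=7, locker 5=3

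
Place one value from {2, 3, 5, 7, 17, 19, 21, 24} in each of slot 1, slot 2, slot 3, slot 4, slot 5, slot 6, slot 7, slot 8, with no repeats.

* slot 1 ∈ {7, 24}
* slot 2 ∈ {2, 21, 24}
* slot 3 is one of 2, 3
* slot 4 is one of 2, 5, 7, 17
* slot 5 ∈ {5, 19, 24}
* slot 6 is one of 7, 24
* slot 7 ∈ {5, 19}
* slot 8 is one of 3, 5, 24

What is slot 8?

Among the 8 variables, 17 fits only slot 4 (and all 8 values in {2, 3, 5, 7, 17, 19, 21, 24} must be used), so slot 4 = 17.
Among the 7 still-open variables, 21 fits only slot 2 (and all 7 values in {2, 3, 5, 7, 19, 21, 24} must be used), so slot 2 = 21.
The 6 still-open variables together cover exactly {2, 3, 5, 7, 19, 24} — 6 values for 6 variables — and 2 appears only in slot 3's list, so slot 3 = 2.
Among the 5 still-open variables, 3 fits only slot 8 (and all 5 values in {3, 5, 7, 19, 24} must be used), so slot 8 = 3.

3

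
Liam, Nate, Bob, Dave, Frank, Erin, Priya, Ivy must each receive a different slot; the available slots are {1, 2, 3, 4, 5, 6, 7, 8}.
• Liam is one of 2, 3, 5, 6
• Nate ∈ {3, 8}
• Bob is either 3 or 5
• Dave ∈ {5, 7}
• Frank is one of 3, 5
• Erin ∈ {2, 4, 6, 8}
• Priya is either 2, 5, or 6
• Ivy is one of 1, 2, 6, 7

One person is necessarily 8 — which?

Nate

The 8 variables together cover exactly {1, 2, 3, 4, 5, 6, 7, 8} — 8 values for 8 variables — and 1 appears only in Ivy's list, so Ivy = 1.
The 7 still-open variables draw from only 7 values {2, 3, 4, 5, 6, 7, 8}, so each is used; only Erin can be 4, hence Erin = 4.
The 6 still-open variables together cover exactly {2, 3, 5, 6, 7, 8} — 6 values for 6 variables — and 7 appears only in Dave's list, so Dave = 7.
The 5 still-open variables draw from only 5 values {2, 3, 5, 6, 8}, so each is used; only Nate can be 8, hence Nate = 8.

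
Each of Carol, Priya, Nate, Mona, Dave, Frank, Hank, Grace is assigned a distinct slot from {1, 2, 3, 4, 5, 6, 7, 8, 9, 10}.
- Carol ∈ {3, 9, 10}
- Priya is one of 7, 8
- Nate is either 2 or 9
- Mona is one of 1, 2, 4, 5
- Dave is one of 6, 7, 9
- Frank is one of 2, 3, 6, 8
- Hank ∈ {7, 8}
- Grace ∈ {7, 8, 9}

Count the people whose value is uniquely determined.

5

The 2 variables Priya and Hank are confined to {7, 8}, which locks those values in; drop them from Dave, Frank, Grace.
Grace has just one choice, so Grace = 9. So Carol, Nate, Dave can't be 9.
That leaves Nate = 2. Eliminate 2 elsewhere: Mona, Frank.
Dave must be 6 (only option left). Eliminate 6 elsewhere: Frank.
That leaves Frank = 3. Eliminate 3 elsewhere: Carol.
Carol's domain is down to {10}, so Carol = 10.
Determined: Carol=10, Nate=2, Dave=6, Frank=3, Grace=9. The other people each still have more than one consistent value. That makes 5.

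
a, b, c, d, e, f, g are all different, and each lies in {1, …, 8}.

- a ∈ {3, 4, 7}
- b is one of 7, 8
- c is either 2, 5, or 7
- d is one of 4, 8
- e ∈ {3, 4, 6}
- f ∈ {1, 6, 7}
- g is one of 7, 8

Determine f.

1

b and g between them cover only {7, 8} — a naked pair. Remove those values from a, c, d, f.
d has just one choice, so d = 4. Remove 4 from a, e.
That leaves a = 3. So e can't be 3.
e's domain is down to {6}, so e = 6. Strike 6 from f.
So f = 1.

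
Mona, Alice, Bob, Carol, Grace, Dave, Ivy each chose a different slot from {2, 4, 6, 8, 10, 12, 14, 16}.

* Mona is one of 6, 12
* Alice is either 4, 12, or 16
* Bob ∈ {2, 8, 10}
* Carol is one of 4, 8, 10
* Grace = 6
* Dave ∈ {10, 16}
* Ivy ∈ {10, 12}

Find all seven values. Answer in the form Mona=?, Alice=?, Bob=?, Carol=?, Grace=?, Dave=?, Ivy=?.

Mona=12, Alice=4, Bob=2, Carol=8, Grace=6, Dave=16, Ivy=10

Grace's domain is down to {6}, so Grace = 6. Strike 6 from Mona.
Mona must be 12 (only option left). Eliminate 12 elsewhere: Alice, Ivy.
That leaves Ivy = 10. So Bob, Carol, Dave can't be 10.
Dave has just one choice, so Dave = 16. So Alice can't be 16.
Alice has just one choice, so Alice = 4. Eliminate 4 elsewhere: Carol.
Carol's domain is down to {8}, so Carol = 8. So Bob can't be 8.
Bob must be 2 (only option left).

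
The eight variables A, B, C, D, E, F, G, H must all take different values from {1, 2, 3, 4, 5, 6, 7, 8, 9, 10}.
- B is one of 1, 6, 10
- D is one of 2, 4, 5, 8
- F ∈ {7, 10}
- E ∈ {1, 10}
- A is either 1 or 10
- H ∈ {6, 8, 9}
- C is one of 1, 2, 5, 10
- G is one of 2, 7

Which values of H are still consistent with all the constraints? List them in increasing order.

8, 9

The 2 variables A and E are confined to {1, 10}, which locks those values in; drop them from B, C, F.
B's domain is down to {6}, so B = 6. So H can't be 6.
F's domain is down to {7}, so F = 7. Strike 7 from G.
G's domain is down to {2}, so G = 2. Eliminate 2 elsewhere: C, D.
C's domain is down to {5}, so C = 5. Strike 5 from D.
No further eliminations apply; H can still be any of 8, 9.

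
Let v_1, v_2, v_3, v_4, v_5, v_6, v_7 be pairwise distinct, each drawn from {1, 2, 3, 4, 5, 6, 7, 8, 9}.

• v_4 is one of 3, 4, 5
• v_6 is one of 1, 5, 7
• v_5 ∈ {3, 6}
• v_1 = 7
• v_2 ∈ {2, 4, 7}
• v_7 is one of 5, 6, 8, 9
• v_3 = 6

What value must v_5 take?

v_1's domain is down to {7}, so v_1 = 7. Eliminate 7 elsewhere: v_2, v_6.
v_3 must be 6 (only option left). Remove 6 from v_5, v_7.
So v_5 = 3.

3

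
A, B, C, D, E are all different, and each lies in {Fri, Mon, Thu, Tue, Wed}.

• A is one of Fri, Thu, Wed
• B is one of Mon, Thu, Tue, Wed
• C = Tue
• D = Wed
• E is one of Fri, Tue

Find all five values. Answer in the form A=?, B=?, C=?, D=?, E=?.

A=Thu, B=Mon, C=Tue, D=Wed, E=Fri

C must be Tue (only option left). Remove Tue from B, E.
That leaves D = Wed. So A, B can't be Wed.
E must be Fri (only option left). So A can't be Fri.
A's domain is down to {Thu}, so A = Thu. Remove Thu from B.
That leaves B = Mon.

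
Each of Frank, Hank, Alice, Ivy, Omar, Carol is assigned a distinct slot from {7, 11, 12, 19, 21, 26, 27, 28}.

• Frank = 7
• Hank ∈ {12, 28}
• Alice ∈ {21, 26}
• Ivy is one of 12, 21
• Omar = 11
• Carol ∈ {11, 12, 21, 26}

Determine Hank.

Frank's domain is down to {7}, so Frank = 7.
Omar's domain is down to {11}, so Omar = 11. So Carol can't be 11.
The 4 still-open variables draw from only 4 values {12, 21, 26, 28}, so each is used; only Hank can be 28, hence Hank = 28.

28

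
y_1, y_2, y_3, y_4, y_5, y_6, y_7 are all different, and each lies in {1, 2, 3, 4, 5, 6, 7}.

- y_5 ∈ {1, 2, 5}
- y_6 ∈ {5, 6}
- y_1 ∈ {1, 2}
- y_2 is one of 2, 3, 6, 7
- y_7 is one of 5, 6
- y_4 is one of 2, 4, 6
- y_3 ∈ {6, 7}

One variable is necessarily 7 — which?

y_3

The 7 variables draw from only 7 values {1, 2, 3, 4, 5, 6, 7}, so each is used; only y_2 can be 3, hence y_2 = 3.
The 6 still-open variables together cover exactly {1, 2, 4, 5, 6, 7} — 6 values for 6 variables — and 4 appears only in y_4's list, so y_4 = 4.
The 5 still-open variables together cover exactly {1, 2, 5, 6, 7} — 5 values for 5 variables — and 7 appears only in y_3's list, so y_3 = 7.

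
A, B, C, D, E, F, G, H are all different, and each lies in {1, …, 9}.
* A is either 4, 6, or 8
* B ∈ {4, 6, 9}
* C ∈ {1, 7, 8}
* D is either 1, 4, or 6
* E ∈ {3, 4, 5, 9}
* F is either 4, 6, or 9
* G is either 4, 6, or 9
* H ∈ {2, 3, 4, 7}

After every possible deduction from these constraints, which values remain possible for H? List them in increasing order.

2, 3

B, F, G between them cover only {4, 6, 9} — a naked triple. Remove those values from A, D, E, H.
That leaves A = 8. Eliminate 8 elsewhere: C.
D must be 1 (only option left). Eliminate 1 elsewhere: C.
C's domain is down to {7}, so C = 7. Strike 7 from H.
No further eliminations apply; H can still be any of 2, 3.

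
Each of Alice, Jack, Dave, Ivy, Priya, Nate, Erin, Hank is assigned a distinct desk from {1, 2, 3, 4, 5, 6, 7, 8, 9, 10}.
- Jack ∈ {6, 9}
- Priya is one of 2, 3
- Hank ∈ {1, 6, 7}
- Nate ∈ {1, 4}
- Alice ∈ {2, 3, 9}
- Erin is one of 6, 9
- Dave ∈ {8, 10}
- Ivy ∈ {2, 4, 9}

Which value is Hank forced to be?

The 2 variables Jack and Erin are confined to {6, 9}, which locks those values in; drop them from Alice, Ivy, Hank.
Alice and Priya share exactly the 2 values {2, 3}; by pigeonhole those values go to them, so strike 2, 3 from Ivy.
Ivy has just one choice, so Ivy = 4. Strike 4 from Nate.
That leaves Nate = 1. Strike 1 from Hank.
So Hank = 7.

7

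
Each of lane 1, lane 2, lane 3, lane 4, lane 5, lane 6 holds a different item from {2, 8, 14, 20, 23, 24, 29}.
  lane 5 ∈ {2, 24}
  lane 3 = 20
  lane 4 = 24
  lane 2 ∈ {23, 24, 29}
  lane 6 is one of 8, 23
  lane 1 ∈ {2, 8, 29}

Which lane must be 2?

lane 5

lane 3's domain is down to {20}, so lane 3 = 20.
That leaves lane 4 = 24. Eliminate 24 elsewhere: lane 2, lane 5.
So 2 goes to lane 5.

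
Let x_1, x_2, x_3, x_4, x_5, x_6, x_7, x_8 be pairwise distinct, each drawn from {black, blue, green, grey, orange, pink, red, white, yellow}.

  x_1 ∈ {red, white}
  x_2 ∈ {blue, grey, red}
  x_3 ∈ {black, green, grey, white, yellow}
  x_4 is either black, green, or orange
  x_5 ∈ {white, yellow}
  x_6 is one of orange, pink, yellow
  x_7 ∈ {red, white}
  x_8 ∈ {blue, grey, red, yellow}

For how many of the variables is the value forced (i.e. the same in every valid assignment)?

1

x_1 and x_7 between them cover only {red, white} — a naked pair. Remove those values from x_2, x_3, x_5, x_8.
That leaves x_5 = yellow. So x_3, x_6, x_8 can't be yellow.
The 2 variables x_2 and x_8 are confined to {blue, grey}, which locks those values in; drop them from x_3.
Determined: x_5=yellow. The other variables each still have more than one consistent value. That makes 1.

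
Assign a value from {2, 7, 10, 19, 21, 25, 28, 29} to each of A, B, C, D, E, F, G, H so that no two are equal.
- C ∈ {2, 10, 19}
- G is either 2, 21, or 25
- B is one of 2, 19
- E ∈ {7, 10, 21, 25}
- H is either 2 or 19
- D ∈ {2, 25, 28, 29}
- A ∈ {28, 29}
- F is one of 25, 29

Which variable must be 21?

G

Among the 8 variables, 7 fits only E (and all 8 values in {2, 7, 10, 19, 21, 25, 28, 29} must be used), so E = 7.
Among the 7 still-open variables, 10 fits only C (and all 7 values in {2, 10, 19, 21, 25, 28, 29} must be used), so C = 10.
The 6 still-open variables together cover exactly {2, 19, 21, 25, 28, 29} — 6 values for 6 variables — and 21 appears only in G's list, so G = 21.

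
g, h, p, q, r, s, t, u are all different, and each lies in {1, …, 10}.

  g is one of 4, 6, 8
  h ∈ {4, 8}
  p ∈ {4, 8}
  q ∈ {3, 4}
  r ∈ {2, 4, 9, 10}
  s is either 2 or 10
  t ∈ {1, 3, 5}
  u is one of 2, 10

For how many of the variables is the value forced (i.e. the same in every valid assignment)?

3

The 2 variables h and p are confined to {4, 8}, which locks those values in; drop them from g, q, r.
g's domain is down to {6}, so g = 6.
q must be 3 (only option left). Eliminate 3 elsewhere: t.
s and u between them cover only {2, 10} — a naked pair. Remove those values from r.
r has just one choice, so r = 9.
Determined: g=6, q=3, r=9. The other variables each still have more than one consistent value. That makes 3.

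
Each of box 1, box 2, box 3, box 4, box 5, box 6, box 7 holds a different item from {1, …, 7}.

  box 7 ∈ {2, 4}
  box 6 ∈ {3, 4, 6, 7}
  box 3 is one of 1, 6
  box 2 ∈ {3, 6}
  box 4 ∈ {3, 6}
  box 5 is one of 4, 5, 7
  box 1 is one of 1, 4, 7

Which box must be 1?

The 7 variables together cover exactly {1, 2, 3, 4, 5, 6, 7} — 7 values for 7 variables — and 2 appears only in box 7's list, so box 7 = 2.
The 6 still-open variables together cover exactly {1, 3, 4, 5, 6, 7} — 6 values for 6 variables — and 5 appears only in box 5's list, so box 5 = 5.
box 2 and box 4 between them cover only {3, 6} — a naked pair. Remove those values from box 3, box 6.
So 1 goes to box 3.

box 3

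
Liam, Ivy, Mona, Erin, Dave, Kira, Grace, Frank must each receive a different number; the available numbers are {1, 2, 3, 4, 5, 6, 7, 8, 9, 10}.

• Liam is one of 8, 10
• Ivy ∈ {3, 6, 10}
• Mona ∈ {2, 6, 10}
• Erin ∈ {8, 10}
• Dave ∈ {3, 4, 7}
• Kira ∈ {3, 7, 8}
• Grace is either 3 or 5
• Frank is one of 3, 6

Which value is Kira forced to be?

Among the 8 variables, 2 fits only Mona (and all 8 values in {2, 3, 4, 5, 6, 7, 8, 10} must be used), so Mona = 2.
Among the 7 still-open variables, 4 fits only Dave (and all 7 values in {3, 4, 5, 6, 7, 8, 10} must be used), so Dave = 4.
The 6 still-open variables together cover exactly {3, 5, 6, 7, 8, 10} — 6 values for 6 variables — and 5 appears only in Grace's list, so Grace = 5.
Among the 5 still-open variables, 7 fits only Kira (and all 5 values in {3, 6, 7, 8, 10} must be used), so Kira = 7.

7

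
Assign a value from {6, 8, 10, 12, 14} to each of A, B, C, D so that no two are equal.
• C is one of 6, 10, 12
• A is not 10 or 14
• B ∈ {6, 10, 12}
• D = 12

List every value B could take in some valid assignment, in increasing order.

6, 10

D's domain is down to {12}, so D = 12. So A, B, C can't be 12.
The 3 still-open variables together cover exactly {6, 8, 10} — 3 values for 3 variables — and 8 appears only in A's list, so A = 8.
No further eliminations apply; B can still be any of 6, 10.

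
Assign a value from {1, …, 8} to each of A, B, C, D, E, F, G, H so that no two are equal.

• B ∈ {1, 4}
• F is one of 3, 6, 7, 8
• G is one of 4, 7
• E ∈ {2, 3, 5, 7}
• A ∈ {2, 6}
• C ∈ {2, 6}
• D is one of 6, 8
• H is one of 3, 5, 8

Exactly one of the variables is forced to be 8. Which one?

The 8 variables together cover exactly {1, 2, 3, 4, 5, 6, 7, 8} — 8 values for 8 variables — and 1 appears only in B's list, so B = 1.
The 7 still-open variables draw from only 7 values {2, 3, 4, 5, 6, 7, 8}, so each is used; only G can be 4, hence G = 4.
The 2 variables A and C are confined to {2, 6}, which locks those values in; drop them from D, E, F.
So 8 goes to D.

D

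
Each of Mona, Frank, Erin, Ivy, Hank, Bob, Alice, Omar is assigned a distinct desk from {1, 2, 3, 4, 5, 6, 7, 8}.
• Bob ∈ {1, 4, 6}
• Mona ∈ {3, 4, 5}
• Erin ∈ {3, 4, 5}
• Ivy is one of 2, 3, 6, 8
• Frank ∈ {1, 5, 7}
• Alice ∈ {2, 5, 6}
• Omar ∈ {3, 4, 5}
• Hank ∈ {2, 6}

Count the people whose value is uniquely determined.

The 8 variables together cover exactly {1, 2, 3, 4, 5, 6, 7, 8} — 8 values for 8 variables — and 7 appears only in Frank's list, so Frank = 7.
Among the 7 still-open variables, 1 fits only Bob (and all 7 values in {1, 2, 3, 4, 5, 6, 8} must be used), so Bob = 1.
The 6 still-open variables draw from only 6 values {2, 3, 4, 5, 6, 8}, so each is used; only Ivy can be 8, hence Ivy = 8.
Mona, Erin, Omar between them cover only {3, 4, 5} — a naked triple. Remove those values from Alice.
Determined: Frank=7, Ivy=8, Bob=1. The other people each still have more than one consistent value. That makes 3.

3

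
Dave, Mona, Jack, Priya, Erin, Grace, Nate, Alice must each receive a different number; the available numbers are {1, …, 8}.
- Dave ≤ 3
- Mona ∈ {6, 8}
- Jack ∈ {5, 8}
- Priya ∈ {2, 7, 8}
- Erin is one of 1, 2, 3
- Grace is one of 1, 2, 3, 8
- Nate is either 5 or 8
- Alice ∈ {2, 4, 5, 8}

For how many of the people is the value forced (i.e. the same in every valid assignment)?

The 8 variables together cover exactly {1, 2, 3, 4, 5, 6, 7, 8} — 8 values for 8 variables — and 4 appears only in Alice's list, so Alice = 4.
The 7 still-open variables draw from only 7 values {1, 2, 3, 5, 6, 7, 8}, so each is used; only Mona can be 6, hence Mona = 6.
The 6 still-open variables together cover exactly {1, 2, 3, 5, 7, 8} — 6 values for 6 variables — and 7 appears only in Priya's list, so Priya = 7.
Jack and Nate share exactly the 2 values {5, 8}; by pigeonhole those values go to them, so strike 5, 8 from Grace.
Determined: Mona=6, Priya=7, Alice=4. The other people each still have more than one consistent value. That makes 3.

3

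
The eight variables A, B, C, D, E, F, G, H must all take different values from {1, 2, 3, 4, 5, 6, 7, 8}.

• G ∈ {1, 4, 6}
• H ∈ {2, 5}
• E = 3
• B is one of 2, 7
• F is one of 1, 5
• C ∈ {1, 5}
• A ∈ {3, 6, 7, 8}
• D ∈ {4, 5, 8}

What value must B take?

7

E's domain is down to {3}, so E = 3. So A can't be 3.
C and F between them cover only {1, 5} — a naked pair. Remove those values from D, G, H.
That leaves H = 2. Remove 2 from B.
So B = 7.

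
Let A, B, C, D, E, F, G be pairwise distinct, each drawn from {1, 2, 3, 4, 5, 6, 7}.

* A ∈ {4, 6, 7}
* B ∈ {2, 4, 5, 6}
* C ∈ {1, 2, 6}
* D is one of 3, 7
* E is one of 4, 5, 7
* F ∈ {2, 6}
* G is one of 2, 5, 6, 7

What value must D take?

3

The 7 variables draw from only 7 values {1, 2, 3, 4, 5, 6, 7}, so each is used; only C can be 1, hence C = 1.
The 6 still-open variables together cover exactly {2, 3, 4, 5, 6, 7} — 6 values for 6 variables — and 3 appears only in D's list, so D = 3.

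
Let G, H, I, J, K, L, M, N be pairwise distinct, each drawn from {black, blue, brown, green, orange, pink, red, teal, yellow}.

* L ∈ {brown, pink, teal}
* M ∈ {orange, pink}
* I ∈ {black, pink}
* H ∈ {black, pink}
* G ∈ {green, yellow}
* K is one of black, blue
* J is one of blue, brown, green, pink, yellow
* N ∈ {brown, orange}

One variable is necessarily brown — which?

N

The 8 variables draw from only 8 values {black, blue, brown, green, orange, pink, teal, yellow}, so each is used; only L can be teal, hence L = teal.
H and I share exactly the 2 values {black, pink}; by pigeonhole those values go to them, so strike black, pink from J, K, M.
K's domain is down to {blue}, so K = blue. So J can't be blue.
M has just one choice, so M = orange. So N can't be orange.
So brown goes to N.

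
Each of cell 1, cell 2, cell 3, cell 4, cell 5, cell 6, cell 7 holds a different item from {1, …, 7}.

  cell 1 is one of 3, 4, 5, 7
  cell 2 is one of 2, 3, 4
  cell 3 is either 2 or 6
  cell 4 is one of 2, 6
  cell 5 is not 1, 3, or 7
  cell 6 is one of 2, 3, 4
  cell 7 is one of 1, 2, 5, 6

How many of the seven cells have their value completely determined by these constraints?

The 7 variables together cover exactly {1, 2, 3, 4, 5, 6, 7} — 7 values for 7 variables — and 1 appears only in cell 7's list, so cell 7 = 1.
The 6 still-open variables draw from only 6 values {2, 3, 4, 5, 6, 7}, so each is used; only cell 1 can be 7, hence cell 1 = 7.
The 5 still-open variables draw from only 5 values {2, 3, 4, 5, 6}, so each is used; only cell 5 can be 5, hence cell 5 = 5.
cell 3 and cell 4 share exactly the 2 values {2, 6}; by pigeonhole those values go to them, so strike 2, 6 from cell 2, cell 6.
Determined: cell 1=7, cell 5=5, cell 7=1. The other cells each still have more than one consistent value. That makes 3.

3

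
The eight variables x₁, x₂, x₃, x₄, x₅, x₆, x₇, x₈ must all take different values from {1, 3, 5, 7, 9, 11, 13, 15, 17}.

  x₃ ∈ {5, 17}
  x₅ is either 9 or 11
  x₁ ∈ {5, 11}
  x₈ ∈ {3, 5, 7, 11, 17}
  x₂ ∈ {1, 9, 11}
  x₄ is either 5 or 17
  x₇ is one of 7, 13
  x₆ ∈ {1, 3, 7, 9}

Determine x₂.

1

The 8 variables draw from only 8 values {1, 3, 5, 7, 9, 11, 13, 17}, so each is used; only x₇ can be 13, hence x₇ = 13.
x₃ and x₄ between them cover only {5, 17} — a naked pair. Remove those values from x₁, x₈.
x₁ must be 11 (only option left). So x₂, x₅, x₈ can't be 11.
x₅ has just one choice, so x₅ = 9. Remove 9 from x₂, x₆.
So x₂ = 1.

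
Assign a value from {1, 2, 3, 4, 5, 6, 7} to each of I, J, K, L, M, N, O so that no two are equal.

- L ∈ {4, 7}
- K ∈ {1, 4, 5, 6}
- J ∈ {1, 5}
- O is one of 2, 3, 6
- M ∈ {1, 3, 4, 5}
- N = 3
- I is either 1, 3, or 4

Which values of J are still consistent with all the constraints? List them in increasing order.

N has just one choice, so N = 3. So I, M, O can't be 3.
The 6 still-open variables together cover exactly {1, 2, 4, 5, 6, 7} — 6 values for 6 variables — and 2 appears only in O's list, so O = 2.
The 5 still-open variables draw from only 5 values {1, 4, 5, 6, 7}, so each is used; only K can be 6, hence K = 6.
The 4 still-open variables together cover exactly {1, 4, 5, 7} — 4 values for 4 variables — and 7 appears only in L's list, so L = 7.
No further eliminations apply; J can still be any of 1, 5.

1, 5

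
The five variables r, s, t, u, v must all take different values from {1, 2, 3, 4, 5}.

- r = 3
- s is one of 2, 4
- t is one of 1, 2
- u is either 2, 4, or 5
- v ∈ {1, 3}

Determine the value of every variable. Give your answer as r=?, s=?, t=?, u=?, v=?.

r has just one choice, so r = 3. Remove 3 from v.
v has just one choice, so v = 1. Eliminate 1 elsewhere: t.
That leaves t = 2. Strike 2 from s, u.
s has just one choice, so s = 4. Strike 4 from u.
u's domain is down to {5}, so u = 5.

r=3, s=4, t=2, u=5, v=1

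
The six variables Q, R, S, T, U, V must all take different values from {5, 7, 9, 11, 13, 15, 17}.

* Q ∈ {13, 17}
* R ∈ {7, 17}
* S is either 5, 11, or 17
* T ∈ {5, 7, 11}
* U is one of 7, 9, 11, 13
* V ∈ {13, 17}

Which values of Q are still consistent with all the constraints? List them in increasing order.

13, 17

The 6 variables draw from only 6 values {5, 7, 9, 11, 13, 17}, so each is used; only U can be 9, hence U = 9.
The 2 variables Q and V are confined to {13, 17}, which locks those values in; drop them from R, S.
That leaves R = 7. So T can't be 7.
No further eliminations apply; Q can still be any of 13, 17.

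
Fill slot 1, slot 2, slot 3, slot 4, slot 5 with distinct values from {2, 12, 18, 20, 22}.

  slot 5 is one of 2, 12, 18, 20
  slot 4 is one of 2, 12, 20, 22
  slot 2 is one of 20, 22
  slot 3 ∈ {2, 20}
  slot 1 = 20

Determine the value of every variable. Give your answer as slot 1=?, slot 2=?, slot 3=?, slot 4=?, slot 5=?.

slot 1=20, slot 2=22, slot 3=2, slot 4=12, slot 5=18

slot 1's domain is down to {20}, so slot 1 = 20. Strike 20 from slot 2, slot 3, slot 4, slot 5.
That leaves slot 2 = 22. Strike 22 from slot 4.
slot 3 must be 2 (only option left). Strike 2 from slot 4, slot 5.
That leaves slot 4 = 12. So slot 5 can't be 12.
slot 5's domain is down to {18}, so slot 5 = 18.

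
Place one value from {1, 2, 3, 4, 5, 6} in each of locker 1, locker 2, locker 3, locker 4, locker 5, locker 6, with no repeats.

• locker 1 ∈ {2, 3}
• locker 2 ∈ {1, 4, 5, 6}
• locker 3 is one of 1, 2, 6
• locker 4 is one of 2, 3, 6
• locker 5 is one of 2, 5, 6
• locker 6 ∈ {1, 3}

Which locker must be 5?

locker 5

The 6 variables together cover exactly {1, 2, 3, 4, 5, 6} — 6 values for 6 variables — and 4 appears only in locker 2's list, so locker 2 = 4.
Among the 5 still-open variables, 5 fits only locker 5 (and all 5 values in {1, 2, 3, 5, 6} must be used), so locker 5 = 5.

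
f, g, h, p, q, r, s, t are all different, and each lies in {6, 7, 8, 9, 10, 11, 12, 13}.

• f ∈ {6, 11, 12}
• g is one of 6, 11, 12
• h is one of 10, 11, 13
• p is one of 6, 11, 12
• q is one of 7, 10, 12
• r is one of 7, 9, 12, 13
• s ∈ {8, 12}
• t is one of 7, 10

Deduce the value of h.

13

The 8 variables together cover exactly {6, 7, 8, 9, 10, 11, 12, 13} — 8 values for 8 variables — and 8 appears only in s's list, so s = 8.
Among the 7 still-open variables, 9 fits only r (and all 7 values in {6, 7, 9, 10, 11, 12, 13} must be used), so r = 9.
The 6 still-open variables together cover exactly {6, 7, 10, 11, 12, 13} — 6 values for 6 variables — and 13 appears only in h's list, so h = 13.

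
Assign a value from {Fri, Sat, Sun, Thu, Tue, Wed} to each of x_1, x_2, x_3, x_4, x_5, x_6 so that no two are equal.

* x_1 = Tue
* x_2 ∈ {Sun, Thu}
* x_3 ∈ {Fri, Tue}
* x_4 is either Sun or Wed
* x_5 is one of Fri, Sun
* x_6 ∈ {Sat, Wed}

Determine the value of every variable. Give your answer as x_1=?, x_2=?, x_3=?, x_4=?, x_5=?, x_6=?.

x_1=Tue, x_2=Thu, x_3=Fri, x_4=Wed, x_5=Sun, x_6=Sat

x_1 must be Tue (only option left). Strike Tue from x_3.
That leaves x_3 = Fri. Remove Fri from x_5.
x_5 has just one choice, so x_5 = Sun. Eliminate Sun elsewhere: x_2, x_4.
That leaves x_2 = Thu.
x_4's domain is down to {Wed}, so x_4 = Wed. Strike Wed from x_6.
x_6 has just one choice, so x_6 = Sat.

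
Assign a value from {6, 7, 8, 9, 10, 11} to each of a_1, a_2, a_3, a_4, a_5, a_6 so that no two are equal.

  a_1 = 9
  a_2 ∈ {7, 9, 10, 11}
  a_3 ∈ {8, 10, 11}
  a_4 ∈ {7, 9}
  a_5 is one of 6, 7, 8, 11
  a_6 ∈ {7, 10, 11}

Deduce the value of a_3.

a_1's domain is down to {9}, so a_1 = 9. Strike 9 from a_2, a_4.
a_4 must be 7 (only option left). Eliminate 7 elsewhere: a_2, a_5, a_6.
The 4 still-open variables together cover exactly {6, 8, 10, 11} — 4 values for 4 variables — and 6 appears only in a_5's list, so a_5 = 6.
The 3 still-open variables together cover exactly {8, 10, 11} — 3 values for 3 variables — and 8 appears only in a_3's list, so a_3 = 8.

8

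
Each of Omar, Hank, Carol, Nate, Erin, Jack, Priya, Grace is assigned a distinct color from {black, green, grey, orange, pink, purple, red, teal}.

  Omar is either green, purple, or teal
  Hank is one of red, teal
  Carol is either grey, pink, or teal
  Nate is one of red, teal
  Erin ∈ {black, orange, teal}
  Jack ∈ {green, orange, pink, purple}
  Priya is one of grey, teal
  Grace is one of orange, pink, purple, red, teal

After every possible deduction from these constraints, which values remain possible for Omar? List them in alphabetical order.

The 8 variables together cover exactly {black, green, grey, orange, pink, purple, red, teal} — 8 values for 8 variables — and black appears only in Erin's list, so Erin = black.
The 2 variables Hank and Nate are confined to {red, teal}, which locks those values in; drop them from Omar, Carol, Priya, Grace.
Priya's domain is down to {grey}, so Priya = grey. Remove grey from Carol.
Carol has just one choice, so Carol = pink. Eliminate pink elsewhere: Jack, Grace.
No further eliminations apply; Omar can still be any of green, purple.

green, purple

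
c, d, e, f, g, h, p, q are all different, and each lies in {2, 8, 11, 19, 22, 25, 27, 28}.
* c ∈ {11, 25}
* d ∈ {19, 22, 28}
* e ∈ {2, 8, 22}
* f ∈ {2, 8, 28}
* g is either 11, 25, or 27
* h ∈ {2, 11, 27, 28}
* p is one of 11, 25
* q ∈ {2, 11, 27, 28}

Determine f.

The 8 variables draw from only 8 values {2, 8, 11, 19, 22, 25, 27, 28}, so each is used; only d can be 19, hence d = 19.
Among the 7 still-open variables, 22 fits only e (and all 7 values in {2, 8, 11, 22, 25, 27, 28} must be used), so e = 22.
The 6 still-open variables draw from only 6 values {2, 8, 11, 25, 27, 28}, so each is used; only f can be 8, hence f = 8.

8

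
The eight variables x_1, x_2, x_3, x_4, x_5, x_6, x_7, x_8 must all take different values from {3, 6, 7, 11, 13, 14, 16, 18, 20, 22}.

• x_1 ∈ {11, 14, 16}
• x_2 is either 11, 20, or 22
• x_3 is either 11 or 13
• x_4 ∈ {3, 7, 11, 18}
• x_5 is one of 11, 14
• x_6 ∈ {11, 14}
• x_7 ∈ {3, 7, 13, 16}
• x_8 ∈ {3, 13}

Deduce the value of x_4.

18

x_5 and x_6 between them cover only {11, 14} — a naked pair. Remove those values from x_1, x_2, x_3, x_4.
That leaves x_1 = 16. So x_7 can't be 16.
x_3 has just one choice, so x_3 = 13. Remove 13 from x_7, x_8.
x_8 has just one choice, so x_8 = 3. Remove 3 from x_4, x_7.
x_7 has just one choice, so x_7 = 7. Eliminate 7 elsewhere: x_4.
So x_4 = 18.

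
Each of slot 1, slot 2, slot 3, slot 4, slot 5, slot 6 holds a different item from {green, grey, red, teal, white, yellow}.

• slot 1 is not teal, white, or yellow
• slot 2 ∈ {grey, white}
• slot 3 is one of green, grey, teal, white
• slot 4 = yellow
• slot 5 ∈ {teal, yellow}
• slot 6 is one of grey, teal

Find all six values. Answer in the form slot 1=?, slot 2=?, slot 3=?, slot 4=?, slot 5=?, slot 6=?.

slot 4 has just one choice, so slot 4 = yellow. So slot 5 can't be yellow.
slot 5 must be teal (only option left). Eliminate teal elsewhere: slot 3, slot 6.
slot 6's domain is down to {grey}, so slot 6 = grey. Strike grey from slot 1, slot 2, slot 3.
slot 2's domain is down to {white}, so slot 2 = white. Strike white from slot 3.
That leaves slot 3 = green. Remove green from slot 1.
slot 1's domain is down to {red}, so slot 1 = red.

slot 1=red, slot 2=white, slot 3=green, slot 4=yellow, slot 5=teal, slot 6=grey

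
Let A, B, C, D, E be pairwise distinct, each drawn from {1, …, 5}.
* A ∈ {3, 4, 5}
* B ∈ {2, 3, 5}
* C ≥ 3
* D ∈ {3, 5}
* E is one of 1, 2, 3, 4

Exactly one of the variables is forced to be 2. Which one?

B

The 5 variables draw from only 5 values {1, 2, 3, 4, 5}, so each is used; only E can be 1, hence E = 1.
The 4 still-open variables together cover exactly {2, 3, 4, 5} — 4 values for 4 variables — and 2 appears only in B's list, so B = 2.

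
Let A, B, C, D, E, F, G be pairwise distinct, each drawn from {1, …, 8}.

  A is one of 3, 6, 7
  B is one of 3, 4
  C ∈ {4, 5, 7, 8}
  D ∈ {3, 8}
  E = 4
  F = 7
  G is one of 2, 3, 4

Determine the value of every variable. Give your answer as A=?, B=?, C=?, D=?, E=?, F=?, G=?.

A=6, B=3, C=5, D=8, E=4, F=7, G=2

E must be 4 (only option left). Strike 4 from B, C, G.
F has just one choice, so F = 7. Eliminate 7 elsewhere: A, C.
B must be 3 (only option left). Remove 3 from A, D, G.
D's domain is down to {8}, so D = 8. Eliminate 8 elsewhere: C.
G has just one choice, so G = 2.
That leaves A = 6.
C must be 5 (only option left).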